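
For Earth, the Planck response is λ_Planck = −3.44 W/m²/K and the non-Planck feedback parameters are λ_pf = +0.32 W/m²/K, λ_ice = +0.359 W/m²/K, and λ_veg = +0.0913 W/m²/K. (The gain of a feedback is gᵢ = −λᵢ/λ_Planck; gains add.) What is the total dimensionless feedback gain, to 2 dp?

0.22

Convert to gains: g_pf = 0.32/3.44 = 0.09302; g_ice = 0.359/3.44 = 0.1044; g_veg = 0.0913/3.44 = 0.02654.
Total gain g = 0.22396.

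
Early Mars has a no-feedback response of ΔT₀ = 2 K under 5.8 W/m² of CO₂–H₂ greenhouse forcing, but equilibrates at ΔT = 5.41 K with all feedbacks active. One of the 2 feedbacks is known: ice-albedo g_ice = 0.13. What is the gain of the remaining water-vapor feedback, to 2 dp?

Amplification A = ΔT/ΔT₀ = 5.41/2 = 2.705.
Total gain g = 1 − 1/A = 1 − 1/2.705 = 0.6303.
The known gain is 0.13.
g_wv = 0.6303 − 0.13 = 0.50.

0.50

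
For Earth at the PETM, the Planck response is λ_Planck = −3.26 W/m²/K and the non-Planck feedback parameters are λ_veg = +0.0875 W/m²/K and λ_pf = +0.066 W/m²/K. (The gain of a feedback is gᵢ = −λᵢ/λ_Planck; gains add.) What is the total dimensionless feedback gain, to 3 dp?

0.047

Convert to gains: g_veg = 0.0875/3.26 = 0.02684; g_pf = 0.066/3.26 = 0.02025.
Total gain g = 0.04709.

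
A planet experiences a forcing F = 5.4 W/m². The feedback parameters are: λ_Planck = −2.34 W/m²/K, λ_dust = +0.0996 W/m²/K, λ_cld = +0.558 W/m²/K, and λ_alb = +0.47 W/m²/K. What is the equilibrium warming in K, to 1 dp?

Net feedback parameter λ = (−2.34) + (+0.0996) + (+0.558) + (+0.47) = -1.2124 W/m²/K.
ΔT = −F/λ = −5.4/(-1.2124) = 4.5 K.

4.5 K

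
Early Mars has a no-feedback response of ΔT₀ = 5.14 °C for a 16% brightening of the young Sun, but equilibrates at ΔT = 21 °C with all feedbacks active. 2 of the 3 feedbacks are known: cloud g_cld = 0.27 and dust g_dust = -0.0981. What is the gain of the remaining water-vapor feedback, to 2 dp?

Amplification A = ΔT/ΔT₀ = 21/5.14 = 4.086.
Total gain g = 1 − 1/A = 1 − 1/4.086 = 0.7553.
Known gains sum to 0.27 − 0.0981 = 0.1719.
g_wv = 0.7553 − 0.1719 = 0.58.

0.58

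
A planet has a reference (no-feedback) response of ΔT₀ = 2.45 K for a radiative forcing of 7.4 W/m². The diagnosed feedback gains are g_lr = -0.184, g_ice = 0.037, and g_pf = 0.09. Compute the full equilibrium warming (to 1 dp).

2.3 K

Total gain g = -0.184 + 0.037 + 0.09 = -0.057.
Amplification A = 1/(1 + 0.057) = 0.9461.
ΔT = 2.45 × 0.9461 = 2.3 K.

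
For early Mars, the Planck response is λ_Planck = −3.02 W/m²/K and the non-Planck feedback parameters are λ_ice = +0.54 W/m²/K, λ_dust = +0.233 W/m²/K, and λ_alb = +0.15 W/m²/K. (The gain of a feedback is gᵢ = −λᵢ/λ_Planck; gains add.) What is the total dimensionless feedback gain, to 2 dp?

Convert to gains: g_ice = 0.54/3.02 = 0.1788; g_dust = 0.233/3.02 = 0.07715; g_alb = 0.15/3.02 = 0.04967.
Total gain g = 0.30562.

0.31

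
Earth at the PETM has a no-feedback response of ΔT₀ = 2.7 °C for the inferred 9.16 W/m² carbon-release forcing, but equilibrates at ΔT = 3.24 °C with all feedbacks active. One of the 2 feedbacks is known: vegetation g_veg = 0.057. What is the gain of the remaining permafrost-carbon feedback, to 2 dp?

Amplification A = ΔT/ΔT₀ = 3.24/2.7 = 1.2.
Total gain g = 1 − 1/A = 1 − 1/1.2 = 0.1667.
The known gain is 0.057.
g_pf = 0.1667 − 0.057 = 0.11.

0.11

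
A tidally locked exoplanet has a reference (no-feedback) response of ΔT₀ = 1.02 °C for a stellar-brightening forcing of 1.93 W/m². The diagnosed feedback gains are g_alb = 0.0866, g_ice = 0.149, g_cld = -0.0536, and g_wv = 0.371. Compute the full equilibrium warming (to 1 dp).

Total gain g = 0.0866 + 0.149 − 0.0536 + 0.371 = 0.553.
Amplification A = 1/(1 − 0.553) = 2.237.
ΔT = 1.02 × 2.237 = 2.3 °C.

2.3 °C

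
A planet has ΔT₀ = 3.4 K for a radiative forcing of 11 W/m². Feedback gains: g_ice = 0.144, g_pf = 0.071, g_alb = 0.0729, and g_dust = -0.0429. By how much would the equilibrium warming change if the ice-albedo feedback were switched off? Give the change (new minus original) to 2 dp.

Original: g = 0.245, ΔT = 3.4/(1−0.245) = 4.5033 K.
Without ice-albedo: g' = 0.101, ΔT' = 3.4/(1−0.101) = 3.7820 K.
Change = 3.7820 − 4.5033 = -0.72 K.

-0.72 K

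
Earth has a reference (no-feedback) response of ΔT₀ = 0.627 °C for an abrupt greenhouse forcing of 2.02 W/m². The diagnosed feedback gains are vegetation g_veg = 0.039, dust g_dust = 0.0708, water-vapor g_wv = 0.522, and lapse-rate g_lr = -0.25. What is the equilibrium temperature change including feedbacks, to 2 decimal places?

1.01 °C

Total gain g = 0.039 + 0.0708 + 0.522 − 0.25 = 0.3818.
Amplification A = 1/(1 − 0.3818) = 1.618.
ΔT = 0.627 × 1.618 = 1.01 °C.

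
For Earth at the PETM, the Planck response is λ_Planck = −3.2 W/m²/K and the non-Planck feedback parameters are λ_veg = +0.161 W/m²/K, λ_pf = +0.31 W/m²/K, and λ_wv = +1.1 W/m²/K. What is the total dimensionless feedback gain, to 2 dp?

Convert to gains: g_veg = 0.161/3.2 = 0.05031; g_pf = 0.31/3.2 = 0.09687; g_wv = 1.1/3.2 = 0.3438.
Total gain g = 0.49098.

0.49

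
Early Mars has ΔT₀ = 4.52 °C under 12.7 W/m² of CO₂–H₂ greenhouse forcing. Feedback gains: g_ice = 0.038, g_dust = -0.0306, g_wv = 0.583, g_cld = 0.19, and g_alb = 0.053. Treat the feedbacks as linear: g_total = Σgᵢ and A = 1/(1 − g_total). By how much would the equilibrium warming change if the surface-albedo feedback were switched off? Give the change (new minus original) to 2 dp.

-6.55 °C

Original: g = 0.8334, ΔT = 4.52/(1−0.8334) = 27.1309 °C.
Without surface-albedo: g' = 0.7804, ΔT' = 4.52/(1−0.7804) = 20.5829 °C.
Change = 20.5829 − 27.1309 = -6.55 °C.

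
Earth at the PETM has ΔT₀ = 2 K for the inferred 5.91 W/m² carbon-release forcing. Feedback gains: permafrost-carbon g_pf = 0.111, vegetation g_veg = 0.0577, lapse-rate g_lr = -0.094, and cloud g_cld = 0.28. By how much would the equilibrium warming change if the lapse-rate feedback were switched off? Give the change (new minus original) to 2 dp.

0.53 K

Original: g = 0.3547, ΔT = 2/(1−0.3547) = 3.0993 K.
Without lapse-rate: g' = 0.4487, ΔT' = 2/(1−0.4487) = 3.6278 K.
Change = 3.6278 − 3.0993 = 0.53 K.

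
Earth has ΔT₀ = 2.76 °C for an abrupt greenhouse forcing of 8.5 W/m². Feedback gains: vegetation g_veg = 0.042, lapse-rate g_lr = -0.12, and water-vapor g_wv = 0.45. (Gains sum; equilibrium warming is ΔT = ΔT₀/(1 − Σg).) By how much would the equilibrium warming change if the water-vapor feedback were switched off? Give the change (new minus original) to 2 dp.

Original: g = 0.372, ΔT = 2.76/(1−0.372) = 4.3949 °C.
Without water-vapor: g' = -0.078, ΔT' = 2.76/(1+0.078) = 2.5603 °C.
Change = 2.5603 − 4.3949 = -1.83 °C.

-1.83 °C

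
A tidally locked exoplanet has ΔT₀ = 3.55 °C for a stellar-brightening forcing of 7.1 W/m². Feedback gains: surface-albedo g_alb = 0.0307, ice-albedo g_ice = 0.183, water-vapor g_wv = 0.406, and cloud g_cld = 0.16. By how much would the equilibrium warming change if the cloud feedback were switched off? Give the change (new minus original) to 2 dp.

-6.78 °C

Original: g = 0.7797, ΔT = 3.55/(1−0.7797) = 16.1144 °C.
Without cloud: g' = 0.6197, ΔT' = 3.55/(1−0.6197) = 9.3347 °C.
Change = 9.3347 − 16.1144 = -6.78 °C.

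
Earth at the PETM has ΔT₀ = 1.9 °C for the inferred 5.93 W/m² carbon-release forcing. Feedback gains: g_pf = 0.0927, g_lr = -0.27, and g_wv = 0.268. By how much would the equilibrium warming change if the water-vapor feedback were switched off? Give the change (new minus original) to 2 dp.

-0.48 °C

Original: g = 0.0907, ΔT = 1.9/(1−0.0907) = 2.0895 °C.
Without water-vapor: g' = -0.1773, ΔT' = 1.9/(1+0.1773) = 1.6139 °C.
Change = 1.6139 − 2.0895 = -0.48 °C.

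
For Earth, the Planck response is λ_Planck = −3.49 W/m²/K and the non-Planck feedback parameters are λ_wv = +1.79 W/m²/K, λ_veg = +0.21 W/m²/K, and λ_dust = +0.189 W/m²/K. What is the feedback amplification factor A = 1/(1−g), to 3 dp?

2.683

Convert to gains: g_wv = 1.79/3.49 = 0.5129; g_veg = 0.21/3.49 = 0.06017; g_dust = 0.189/3.49 = 0.05415.
Total gain g = 0.62722.
A = 1/(1 − 0.62722) = 2.683.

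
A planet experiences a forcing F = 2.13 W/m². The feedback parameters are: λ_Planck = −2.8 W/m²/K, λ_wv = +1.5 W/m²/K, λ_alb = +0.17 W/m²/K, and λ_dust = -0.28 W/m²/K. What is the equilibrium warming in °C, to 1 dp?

1.5 °C

Net feedback parameter λ = (−2.8) + (+1.5) + (+0.17) + (-0.28) = -1.41 W/m²/K.
ΔT = −F/λ = −2.13/(-1.41) = 1.5 °C.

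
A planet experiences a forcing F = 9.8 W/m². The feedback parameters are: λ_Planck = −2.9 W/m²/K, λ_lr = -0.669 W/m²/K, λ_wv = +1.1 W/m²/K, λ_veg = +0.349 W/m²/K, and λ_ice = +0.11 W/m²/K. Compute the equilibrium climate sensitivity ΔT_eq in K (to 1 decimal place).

Net feedback parameter λ = (−2.9) + (-0.669) + (+1.1) + (+0.349) + (+0.11) = -2.01 W/m²/K.
ΔT = −F/λ = −9.8/(-2.01) = 4.9 K.

4.9 K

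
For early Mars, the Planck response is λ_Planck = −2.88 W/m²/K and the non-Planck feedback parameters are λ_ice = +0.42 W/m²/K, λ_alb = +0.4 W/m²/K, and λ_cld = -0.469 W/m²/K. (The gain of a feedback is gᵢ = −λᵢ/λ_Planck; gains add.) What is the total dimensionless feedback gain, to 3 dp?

0.122

Convert to gains: g_ice = 0.42/2.88 = 0.1458; g_alb = 0.4/2.88 = 0.1389; g_cld = -0.469/2.88 = -0.1628.
Total gain g = 0.1219.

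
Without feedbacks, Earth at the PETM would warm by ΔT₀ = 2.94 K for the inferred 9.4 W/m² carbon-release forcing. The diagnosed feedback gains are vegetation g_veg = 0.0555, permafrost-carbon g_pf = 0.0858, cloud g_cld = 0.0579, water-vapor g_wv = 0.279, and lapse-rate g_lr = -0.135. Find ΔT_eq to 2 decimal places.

Total gain g = 0.0555 + 0.0858 + 0.0579 + 0.279 − 0.135 = 0.3432.
Amplification A = 1/(1 − 0.3432) = 1.523.
ΔT = 2.94 × 1.523 = 4.48 K.

4.48 K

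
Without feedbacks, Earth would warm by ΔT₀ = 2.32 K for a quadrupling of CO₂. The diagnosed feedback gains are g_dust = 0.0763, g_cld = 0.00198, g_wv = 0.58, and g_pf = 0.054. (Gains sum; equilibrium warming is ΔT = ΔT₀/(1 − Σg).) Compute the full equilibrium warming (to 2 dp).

Total gain g = 0.0763 + 0.00198 + 0.58 + 0.054 = 0.71228.
Amplification A = 1/(1 − 0.71228) = 3.476.
ΔT = 2.32 × 3.476 = 8.06 K.

8.06 K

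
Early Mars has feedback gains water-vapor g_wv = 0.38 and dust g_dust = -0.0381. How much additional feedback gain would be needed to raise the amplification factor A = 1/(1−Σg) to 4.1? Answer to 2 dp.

Current total gain = 0.3419.
Target gain for A = 4.1: g* = 1 − 1/4.1 = 0.7561.
Additional gain needed = 0.7561 − 0.3419 = 0.41.

0.41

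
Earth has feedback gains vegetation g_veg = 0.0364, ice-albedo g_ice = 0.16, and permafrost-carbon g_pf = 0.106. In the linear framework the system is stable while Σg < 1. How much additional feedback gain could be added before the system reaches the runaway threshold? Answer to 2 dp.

0.70

Current total gain = 0.0364 + 0.16 + 0.106 = 0.3024.
Margin to runaway = 1 − 0.3024 = 0.70.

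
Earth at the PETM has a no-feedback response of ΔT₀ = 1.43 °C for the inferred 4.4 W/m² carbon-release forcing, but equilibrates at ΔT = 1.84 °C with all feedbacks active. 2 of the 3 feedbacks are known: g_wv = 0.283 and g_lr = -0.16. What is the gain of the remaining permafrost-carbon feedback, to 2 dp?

Amplification A = ΔT/ΔT₀ = 1.84/1.43 = 1.287.
Total gain g = 1 − 1/A = 1 − 1/1.287 = 0.223.
Known gains sum to 0.283 − 0.16 = 0.123.
g_pf = 0.223 − 0.123 = 0.10.

0.10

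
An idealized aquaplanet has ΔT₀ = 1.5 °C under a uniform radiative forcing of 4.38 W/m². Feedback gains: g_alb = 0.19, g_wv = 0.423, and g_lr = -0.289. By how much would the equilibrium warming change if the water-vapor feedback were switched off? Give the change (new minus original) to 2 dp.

-0.85 °C

Original: g = 0.324, ΔT = 1.5/(1−0.324) = 2.2189 °C.
Without water-vapor: g' = -0.099, ΔT' = 1.5/(1+0.099) = 1.3649 °C.
Change = 1.3649 − 2.2189 = -0.85 °C.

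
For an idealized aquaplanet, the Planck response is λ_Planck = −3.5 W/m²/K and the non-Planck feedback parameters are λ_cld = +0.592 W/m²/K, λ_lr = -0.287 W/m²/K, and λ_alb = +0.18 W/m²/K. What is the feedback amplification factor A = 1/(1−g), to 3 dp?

1.161

Convert to gains: g_cld = 0.592/3.5 = 0.1691; g_lr = -0.287/3.5 = -0.082; g_alb = 0.18/3.5 = 0.05143.
Total gain g = 0.13853.
A = 1/(1 − 0.13853) = 1.161.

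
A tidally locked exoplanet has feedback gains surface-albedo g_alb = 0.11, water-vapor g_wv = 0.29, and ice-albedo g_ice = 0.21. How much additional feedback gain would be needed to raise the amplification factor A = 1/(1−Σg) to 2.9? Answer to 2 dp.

0.05

Current total gain = 0.61.
Target gain for A = 2.9: g* = 1 − 1/2.9 = 0.6552.
Additional gain needed = 0.6552 − 0.61 = 0.05.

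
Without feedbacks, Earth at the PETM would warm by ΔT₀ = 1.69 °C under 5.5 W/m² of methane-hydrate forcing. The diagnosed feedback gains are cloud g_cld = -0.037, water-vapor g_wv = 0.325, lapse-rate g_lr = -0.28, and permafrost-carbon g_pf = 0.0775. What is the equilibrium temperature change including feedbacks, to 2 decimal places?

Total gain g = -0.037 + 0.325 − 0.28 + 0.0775 = 0.0855.
Amplification A = 1/(1 − 0.0855) = 1.093.
ΔT = 1.69 × 1.093 = 1.85 °C.

1.85 °C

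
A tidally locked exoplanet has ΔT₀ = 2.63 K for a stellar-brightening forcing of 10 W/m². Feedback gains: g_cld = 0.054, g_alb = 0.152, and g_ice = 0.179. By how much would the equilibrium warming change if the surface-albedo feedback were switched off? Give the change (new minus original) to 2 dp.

Original: g = 0.385, ΔT = 2.63/(1−0.385) = 4.2764 K.
Without surface-albedo: g' = 0.233, ΔT' = 2.63/(1−0.233) = 3.4289 K.
Change = 3.4289 − 4.2764 = -0.85 K.

-0.85 K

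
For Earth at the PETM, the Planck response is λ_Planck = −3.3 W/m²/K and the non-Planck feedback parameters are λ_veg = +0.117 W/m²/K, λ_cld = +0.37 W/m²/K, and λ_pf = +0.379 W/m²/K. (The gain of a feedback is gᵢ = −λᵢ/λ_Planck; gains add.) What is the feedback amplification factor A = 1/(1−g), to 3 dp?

1.356

Convert to gains: g_veg = 0.117/3.3 = 0.03545; g_cld = 0.37/3.3 = 0.1121; g_pf = 0.379/3.3 = 0.1148.
Total gain g = 0.26235.
A = 1/(1 − 0.26235) = 1.356.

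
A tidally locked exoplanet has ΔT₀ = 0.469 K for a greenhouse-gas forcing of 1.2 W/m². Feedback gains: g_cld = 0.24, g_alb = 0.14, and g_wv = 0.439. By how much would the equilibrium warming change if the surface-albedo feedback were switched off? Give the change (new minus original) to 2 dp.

-1.13 K

Original: g = 0.819, ΔT = 0.469/(1−0.819) = 2.5912 K.
Without surface-albedo: g' = 0.679, ΔT' = 0.469/(1−0.679) = 1.4611 K.
Change = 1.4611 − 2.5912 = -1.13 K.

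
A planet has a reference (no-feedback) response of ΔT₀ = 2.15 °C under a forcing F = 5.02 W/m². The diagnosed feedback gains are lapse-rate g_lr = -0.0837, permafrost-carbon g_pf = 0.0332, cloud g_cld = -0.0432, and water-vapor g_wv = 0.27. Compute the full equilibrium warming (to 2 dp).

2.61 °C

Total gain g = -0.0837 + 0.0332 − 0.0432 + 0.27 = 0.1763.
Amplification A = 1/(1 − 0.1763) = 1.214.
ΔT = 2.15 × 1.214 = 2.61 °C.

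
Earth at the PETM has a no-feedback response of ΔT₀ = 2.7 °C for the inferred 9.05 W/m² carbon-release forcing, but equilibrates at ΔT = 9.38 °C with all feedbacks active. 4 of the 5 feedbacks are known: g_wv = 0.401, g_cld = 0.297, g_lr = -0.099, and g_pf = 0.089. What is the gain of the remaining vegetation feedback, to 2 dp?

0.02

Amplification A = ΔT/ΔT₀ = 9.38/2.7 = 3.474.
Total gain g = 1 − 1/A = 1 − 1/3.474 = 0.7121.
Known gains sum to 0.401 + 0.297 − 0.099 + 0.089 = 0.688.
g_veg = 0.7121 − 0.688 = 0.02.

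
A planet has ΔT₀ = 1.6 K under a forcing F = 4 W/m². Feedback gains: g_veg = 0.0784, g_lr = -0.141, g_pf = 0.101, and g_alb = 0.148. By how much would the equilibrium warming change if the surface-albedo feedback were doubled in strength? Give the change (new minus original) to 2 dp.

0.44 K

Original: g = 0.1864, ΔT = 1.6/(1−0.1864) = 1.9666 K.
With doubled surface-albedo: g' = 0.3344, ΔT' = 1.6/(1−0.3344) = 2.4038 K.
Change = 2.4038 − 1.9666 = 0.44 K.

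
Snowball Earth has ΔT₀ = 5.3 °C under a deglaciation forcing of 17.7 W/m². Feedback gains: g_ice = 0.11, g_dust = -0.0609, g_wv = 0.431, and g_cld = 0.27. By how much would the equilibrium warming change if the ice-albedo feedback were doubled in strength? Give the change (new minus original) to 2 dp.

16.68 °C

Original: g = 0.7501, ΔT = 5.3/(1−0.7501) = 21.2085 °C.
With doubled ice-albedo: g' = 0.8601, ΔT' = 5.3/(1−0.8601) = 37.8842 °C.
Change = 37.8842 − 21.2085 = 16.68 °C.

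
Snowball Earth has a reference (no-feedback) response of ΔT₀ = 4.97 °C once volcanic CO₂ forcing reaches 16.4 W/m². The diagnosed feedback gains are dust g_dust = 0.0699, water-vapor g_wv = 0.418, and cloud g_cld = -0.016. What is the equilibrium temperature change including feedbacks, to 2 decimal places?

Total gain g = 0.0699 + 0.418 − 0.016 = 0.4719.
Amplification A = 1/(1 − 0.4719) = 1.894.
ΔT = 4.97 × 1.894 = 9.41 °C.

9.41 °C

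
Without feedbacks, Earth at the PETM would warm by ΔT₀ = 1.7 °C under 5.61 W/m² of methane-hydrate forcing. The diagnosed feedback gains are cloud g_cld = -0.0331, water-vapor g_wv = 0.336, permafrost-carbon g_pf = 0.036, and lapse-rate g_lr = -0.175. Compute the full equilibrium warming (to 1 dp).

Total gain g = -0.0331 + 0.336 + 0.036 − 0.175 = 0.1639.
Amplification A = 1/(1 − 0.1639) = 1.196.
ΔT = 1.7 × 1.196 = 2.0 °C.

2.0 °C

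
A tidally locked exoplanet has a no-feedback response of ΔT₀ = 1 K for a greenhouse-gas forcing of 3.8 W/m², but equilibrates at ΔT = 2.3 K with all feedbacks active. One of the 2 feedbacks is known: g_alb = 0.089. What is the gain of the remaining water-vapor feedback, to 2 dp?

Amplification A = ΔT/ΔT₀ = 2.3/1 = 2.3.
Total gain g = 1 − 1/A = 1 − 1/2.3 = 0.5652.
The known gain is 0.089.
g_wv = 0.5652 − 0.089 = 0.48.

0.48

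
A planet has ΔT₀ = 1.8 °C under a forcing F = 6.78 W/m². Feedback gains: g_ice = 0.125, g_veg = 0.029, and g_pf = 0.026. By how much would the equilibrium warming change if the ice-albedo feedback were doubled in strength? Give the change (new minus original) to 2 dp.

Original: g = 0.18, ΔT = 1.8/(1−0.18) = 2.1951 °C.
With doubled ice-albedo: g' = 0.305, ΔT' = 1.8/(1−0.305) = 2.5899 °C.
Change = 2.5899 − 2.1951 = 0.39 °C.

0.39 °C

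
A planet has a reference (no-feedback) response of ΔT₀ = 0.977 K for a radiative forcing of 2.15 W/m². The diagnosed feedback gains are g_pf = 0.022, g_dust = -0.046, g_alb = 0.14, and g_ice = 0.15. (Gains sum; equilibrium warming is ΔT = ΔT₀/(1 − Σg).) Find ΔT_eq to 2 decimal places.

1.33 K

Total gain g = 0.022 − 0.046 + 0.14 + 0.15 = 0.266.
Amplification A = 1/(1 − 0.266) = 1.362.
ΔT = 0.977 × 1.362 = 1.33 K.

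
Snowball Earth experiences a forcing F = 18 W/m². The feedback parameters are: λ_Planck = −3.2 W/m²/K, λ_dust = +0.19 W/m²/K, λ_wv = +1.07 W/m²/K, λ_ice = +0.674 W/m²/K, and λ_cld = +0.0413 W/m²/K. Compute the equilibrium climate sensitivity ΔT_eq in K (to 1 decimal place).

14.7 K

Net feedback parameter λ = (−3.2) + (+0.19) + (+1.07) + (+0.674) + (+0.0413) = -1.2247 W/m²/K.
ΔT = −F/λ = −18/(-1.2247) = 14.7 K.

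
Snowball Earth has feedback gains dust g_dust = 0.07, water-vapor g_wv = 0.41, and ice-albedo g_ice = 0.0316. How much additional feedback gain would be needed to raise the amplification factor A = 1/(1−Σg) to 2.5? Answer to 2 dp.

Current total gain = 0.5116.
Target gain for A = 2.5: g* = 1 − 1/2.5 = 0.6.
Additional gain needed = 0.6 − 0.5116 = 0.09.

0.09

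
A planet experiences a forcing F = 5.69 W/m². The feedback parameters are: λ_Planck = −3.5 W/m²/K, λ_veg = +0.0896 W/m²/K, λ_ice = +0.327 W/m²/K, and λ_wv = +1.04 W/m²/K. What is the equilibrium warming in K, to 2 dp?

Net feedback parameter λ = (−3.5) + (+0.0896) + (+0.327) + (+1.04) = -2.0434 W/m²/K.
ΔT = −F/λ = −5.69/(-2.0434) = 2.78 K.

2.78 K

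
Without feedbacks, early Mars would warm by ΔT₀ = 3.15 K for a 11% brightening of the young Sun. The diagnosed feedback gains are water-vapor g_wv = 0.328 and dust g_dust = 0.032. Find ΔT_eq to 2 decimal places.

4.92 K

Total gain g = 0.328 + 0.032 = 0.36.
Amplification A = 1/(1 − 0.36) = 1.562.
ΔT = 3.15 × 1.562 = 4.92 K.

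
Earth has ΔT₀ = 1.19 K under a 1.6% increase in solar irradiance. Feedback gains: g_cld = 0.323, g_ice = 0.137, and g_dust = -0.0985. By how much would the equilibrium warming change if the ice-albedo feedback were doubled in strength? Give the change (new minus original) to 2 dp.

Original: g = 0.3615, ΔT = 1.19/(1−0.3615) = 1.8637 K.
With doubled ice-albedo: g' = 0.4985, ΔT' = 1.19/(1−0.4985) = 2.3729 K.
Change = 2.3729 − 1.8637 = 0.51 K.

0.51 K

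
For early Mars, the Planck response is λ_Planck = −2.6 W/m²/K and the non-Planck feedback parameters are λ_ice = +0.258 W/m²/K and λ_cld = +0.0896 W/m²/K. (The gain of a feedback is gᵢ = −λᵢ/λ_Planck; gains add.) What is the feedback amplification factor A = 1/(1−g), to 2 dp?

1.15

Convert to gains: g_ice = 0.258/2.6 = 0.09923; g_cld = 0.0896/2.6 = 0.03446.
Total gain g = 0.13369.
A = 1/(1 − 0.13369) = 1.15.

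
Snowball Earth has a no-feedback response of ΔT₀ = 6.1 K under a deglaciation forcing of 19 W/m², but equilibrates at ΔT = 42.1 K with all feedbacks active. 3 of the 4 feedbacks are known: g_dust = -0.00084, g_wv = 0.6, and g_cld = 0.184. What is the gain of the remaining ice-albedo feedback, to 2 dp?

0.07

Amplification A = ΔT/ΔT₀ = 42.1/6.1 = 6.902.
Total gain g = 1 − 1/A = 1 − 1/6.902 = 0.8551.
Known gains sum to -0.00084 + 0.6 + 0.184 = 0.78316.
g_ice = 0.8551 − 0.78316 = 0.07.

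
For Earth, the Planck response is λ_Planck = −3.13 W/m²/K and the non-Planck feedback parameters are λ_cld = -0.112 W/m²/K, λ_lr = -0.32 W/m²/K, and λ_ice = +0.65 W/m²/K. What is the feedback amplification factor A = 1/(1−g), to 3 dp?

1.075

Convert to gains: g_cld = -0.112/3.13 = -0.03578; g_lr = -0.32/3.13 = -0.1022; g_ice = 0.65/3.13 = 0.2077.
Total gain g = 0.06972.
A = 1/(1 − 0.06972) = 1.075.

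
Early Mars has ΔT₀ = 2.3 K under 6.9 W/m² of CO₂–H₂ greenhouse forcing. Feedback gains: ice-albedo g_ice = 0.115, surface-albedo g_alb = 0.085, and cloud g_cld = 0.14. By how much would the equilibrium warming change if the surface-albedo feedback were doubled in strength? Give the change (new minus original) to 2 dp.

0.52 K

Original: g = 0.34, ΔT = 2.3/(1−0.34) = 3.4848 K.
With doubled surface-albedo: g' = 0.425, ΔT' = 2.3/(1−0.425) = 4.0000 K.
Change = 4.0000 − 3.4848 = 0.52 K.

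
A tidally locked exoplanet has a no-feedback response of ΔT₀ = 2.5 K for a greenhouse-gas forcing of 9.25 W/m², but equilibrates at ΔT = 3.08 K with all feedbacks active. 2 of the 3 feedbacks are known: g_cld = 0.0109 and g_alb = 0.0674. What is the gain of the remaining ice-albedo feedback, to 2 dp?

0.11

Amplification A = ΔT/ΔT₀ = 3.08/2.5 = 1.232.
Total gain g = 1 − 1/A = 1 − 1/1.232 = 0.1883.
Known gains sum to 0.0109 + 0.0674 = 0.0783.
g_ice = 0.1883 − 0.0783 = 0.11.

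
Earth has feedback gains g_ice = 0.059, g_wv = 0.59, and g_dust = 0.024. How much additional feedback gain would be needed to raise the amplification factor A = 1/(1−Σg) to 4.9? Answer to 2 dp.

0.12

Current total gain = 0.673.
Target gain for A = 4.9: g* = 1 − 1/4.9 = 0.7959.
Additional gain needed = 0.7959 − 0.673 = 0.12.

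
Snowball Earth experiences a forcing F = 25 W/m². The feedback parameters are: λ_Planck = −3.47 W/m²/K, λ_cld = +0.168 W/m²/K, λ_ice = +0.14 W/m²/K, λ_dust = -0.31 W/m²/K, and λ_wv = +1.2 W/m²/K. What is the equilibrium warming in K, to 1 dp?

Net feedback parameter λ = (−3.47) + (+0.168) + (+0.14) + (-0.31) + (+1.2) = -2.272 W/m²/K.
ΔT = −F/λ = −25/(-2.272) = 11.0 K.

11.0 K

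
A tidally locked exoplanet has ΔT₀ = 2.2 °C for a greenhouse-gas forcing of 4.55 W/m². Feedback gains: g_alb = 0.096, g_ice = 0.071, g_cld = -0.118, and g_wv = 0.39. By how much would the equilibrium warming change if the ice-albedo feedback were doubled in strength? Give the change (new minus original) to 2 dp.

0.57 °C

Original: g = 0.439, ΔT = 2.2/(1−0.439) = 3.9216 °C.
With doubled ice-albedo: g' = 0.51, ΔT' = 2.2/(1−0.51) = 4.4898 °C.
Change = 4.4898 − 3.9216 = 0.57 °C.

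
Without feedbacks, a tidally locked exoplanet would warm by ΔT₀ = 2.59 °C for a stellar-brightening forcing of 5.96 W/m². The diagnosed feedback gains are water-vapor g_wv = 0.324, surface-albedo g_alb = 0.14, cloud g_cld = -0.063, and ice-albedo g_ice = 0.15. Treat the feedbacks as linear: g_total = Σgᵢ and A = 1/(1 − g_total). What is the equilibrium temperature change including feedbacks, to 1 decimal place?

Total gain g = 0.324 + 0.14 − 0.063 + 0.15 = 0.551.
Amplification A = 1/(1 − 0.551) = 2.227.
ΔT = 2.59 × 2.227 = 5.8 °C.

5.8 °C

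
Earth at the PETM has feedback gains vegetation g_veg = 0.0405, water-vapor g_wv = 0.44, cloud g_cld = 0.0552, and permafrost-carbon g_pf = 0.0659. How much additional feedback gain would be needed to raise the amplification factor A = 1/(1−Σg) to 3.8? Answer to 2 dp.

Current total gain = 0.6016.
Target gain for A = 3.8: g* = 1 − 1/3.8 = 0.7368.
Additional gain needed = 0.7368 − 0.6016 = 0.14.

0.14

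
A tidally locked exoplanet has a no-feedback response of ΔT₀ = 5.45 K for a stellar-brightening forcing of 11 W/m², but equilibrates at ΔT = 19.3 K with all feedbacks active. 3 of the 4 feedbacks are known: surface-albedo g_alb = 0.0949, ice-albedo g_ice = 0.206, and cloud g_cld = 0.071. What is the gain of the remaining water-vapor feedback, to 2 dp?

0.35

Amplification A = ΔT/ΔT₀ = 19.3/5.45 = 3.541.
Total gain g = 1 − 1/A = 1 − 1/3.541 = 0.7176.
Known gains sum to 0.0949 + 0.206 + 0.071 = 0.3719.
g_wv = 0.7176 − 0.3719 = 0.35.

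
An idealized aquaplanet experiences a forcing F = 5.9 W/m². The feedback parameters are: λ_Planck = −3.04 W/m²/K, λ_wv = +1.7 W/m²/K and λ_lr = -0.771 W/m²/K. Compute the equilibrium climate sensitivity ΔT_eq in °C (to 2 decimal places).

2.79 °C

Net feedback parameter λ = (−3.04) + (+1.7) + (-0.771) = -2.111 W/m²/K.
ΔT = −F/λ = −5.9/(-2.111) = 2.79 °C.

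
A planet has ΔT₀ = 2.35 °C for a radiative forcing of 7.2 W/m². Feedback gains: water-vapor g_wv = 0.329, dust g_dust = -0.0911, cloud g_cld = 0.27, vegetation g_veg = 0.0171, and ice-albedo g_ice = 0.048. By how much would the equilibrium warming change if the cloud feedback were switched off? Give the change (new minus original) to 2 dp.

-2.13 °C

Original: g = 0.573, ΔT = 2.35/(1−0.573) = 5.5035 °C.
Without cloud: g' = 0.303, ΔT' = 2.35/(1−0.303) = 3.3716 °C.
Change = 3.3716 − 5.5035 = -2.13 °C.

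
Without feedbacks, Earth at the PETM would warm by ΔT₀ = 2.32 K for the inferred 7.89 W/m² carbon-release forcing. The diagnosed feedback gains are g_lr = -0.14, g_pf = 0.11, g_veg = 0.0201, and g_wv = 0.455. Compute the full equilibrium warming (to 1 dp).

Total gain g = -0.14 + 0.11 + 0.0201 + 0.455 = 0.4451.
Amplification A = 1/(1 − 0.4451) = 1.802.
ΔT = 2.32 × 1.802 = 4.2 K.

4.2 K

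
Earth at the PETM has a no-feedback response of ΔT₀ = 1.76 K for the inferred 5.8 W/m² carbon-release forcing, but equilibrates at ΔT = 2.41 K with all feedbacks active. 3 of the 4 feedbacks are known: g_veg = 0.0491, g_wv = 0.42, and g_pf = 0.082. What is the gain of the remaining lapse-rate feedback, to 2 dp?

Amplification A = ΔT/ΔT₀ = 2.41/1.76 = 1.369.
Total gain g = 1 − 1/A = 1 − 1/1.369 = 0.2695.
Known gains sum to 0.0491 + 0.42 + 0.082 = 0.5511.
g_lr = 0.2695 − 0.5511 = -0.28.

-0.28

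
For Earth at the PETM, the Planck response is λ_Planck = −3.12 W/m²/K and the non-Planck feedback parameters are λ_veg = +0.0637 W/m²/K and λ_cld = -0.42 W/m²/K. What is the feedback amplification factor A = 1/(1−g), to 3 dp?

Convert to gains: g_veg = 0.0637/3.12 = 0.02042; g_cld = -0.42/3.12 = -0.1346.
Total gain g = -0.11418.
A = 1/(1 + 0.11418) = 0.898.

0.898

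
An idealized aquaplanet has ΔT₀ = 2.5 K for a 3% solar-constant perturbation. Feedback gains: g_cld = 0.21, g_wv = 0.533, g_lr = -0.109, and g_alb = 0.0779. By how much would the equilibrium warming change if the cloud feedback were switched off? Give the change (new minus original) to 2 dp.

Original: g = 0.7119, ΔT = 2.5/(1−0.7119) = 8.6775 K.
Without cloud: g' = 0.5019, ΔT' = 2.5/(1−0.5019) = 5.0191 K.
Change = 5.0191 − 8.6775 = -3.66 K.

-3.66 K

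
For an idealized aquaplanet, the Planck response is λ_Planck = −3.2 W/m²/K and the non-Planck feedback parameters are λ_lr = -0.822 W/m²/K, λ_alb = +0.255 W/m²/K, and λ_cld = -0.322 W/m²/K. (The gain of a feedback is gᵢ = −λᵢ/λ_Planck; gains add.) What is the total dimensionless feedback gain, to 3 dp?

Convert to gains: g_lr = -0.822/3.2 = -0.2569; g_alb = 0.255/3.2 = 0.07969; g_cld = -0.322/3.2 = -0.1006.
Total gain g = -0.27781.

-0.278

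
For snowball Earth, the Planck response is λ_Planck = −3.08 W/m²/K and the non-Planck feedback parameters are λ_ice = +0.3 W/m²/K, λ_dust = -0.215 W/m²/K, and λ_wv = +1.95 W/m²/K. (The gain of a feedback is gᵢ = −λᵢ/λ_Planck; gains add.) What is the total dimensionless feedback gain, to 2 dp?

Convert to gains: g_ice = 0.3/3.08 = 0.0974; g_dust = -0.215/3.08 = -0.06981; g_wv = 1.95/3.08 = 0.6331.
Total gain g = 0.66069.

0.66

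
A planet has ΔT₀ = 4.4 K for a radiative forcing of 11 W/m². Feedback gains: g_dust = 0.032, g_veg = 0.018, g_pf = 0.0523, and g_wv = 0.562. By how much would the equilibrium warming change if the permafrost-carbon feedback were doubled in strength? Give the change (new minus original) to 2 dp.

2.42 K

Original: g = 0.6643, ΔT = 4.4/(1−0.6643) = 13.1069 K.
With doubled permafrost-carbon: g' = 0.7166, ΔT' = 4.4/(1−0.7166) = 15.5258 K.
Change = 15.5258 − 13.1069 = 2.42 K.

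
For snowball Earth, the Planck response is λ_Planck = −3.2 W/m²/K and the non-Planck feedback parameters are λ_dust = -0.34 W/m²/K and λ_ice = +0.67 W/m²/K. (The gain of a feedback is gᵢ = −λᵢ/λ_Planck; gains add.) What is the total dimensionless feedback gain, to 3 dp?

0.103

Convert to gains: g_dust = -0.34/3.2 = -0.1062; g_ice = 0.67/3.2 = 0.2094.
Total gain g = 0.1032.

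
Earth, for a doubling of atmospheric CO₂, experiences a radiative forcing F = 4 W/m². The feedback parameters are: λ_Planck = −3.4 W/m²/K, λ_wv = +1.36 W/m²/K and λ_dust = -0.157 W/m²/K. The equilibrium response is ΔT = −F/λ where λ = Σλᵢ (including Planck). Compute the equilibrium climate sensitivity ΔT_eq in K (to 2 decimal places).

1.82 K

Net feedback parameter λ = (−3.4) + (+1.36) + (-0.157) = -2.197 W/m²/K.
ΔT = −F/λ = −4/(-2.197) = 1.82 K.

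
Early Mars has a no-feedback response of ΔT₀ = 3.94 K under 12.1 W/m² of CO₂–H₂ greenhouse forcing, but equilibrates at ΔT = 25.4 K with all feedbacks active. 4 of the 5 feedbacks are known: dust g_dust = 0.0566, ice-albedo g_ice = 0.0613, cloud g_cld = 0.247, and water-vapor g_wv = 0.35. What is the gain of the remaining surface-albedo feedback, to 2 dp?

0.13

Amplification A = ΔT/ΔT₀ = 25.4/3.94 = 6.447.
Total gain g = 1 − 1/A = 1 − 1/6.447 = 0.8449.
Known gains sum to 0.0566 + 0.0613 + 0.247 + 0.35 = 0.7149.
g_alb = 0.8449 − 0.7149 = 0.13.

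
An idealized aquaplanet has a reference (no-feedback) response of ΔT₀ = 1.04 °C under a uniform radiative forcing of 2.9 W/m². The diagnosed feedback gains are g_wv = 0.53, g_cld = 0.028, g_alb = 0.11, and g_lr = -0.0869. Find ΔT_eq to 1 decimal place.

2.5 °C

Total gain g = 0.53 + 0.028 + 0.11 − 0.0869 = 0.5811.
Amplification A = 1/(1 − 0.5811) = 2.387.
ΔT = 1.04 × 2.387 = 2.5 °C.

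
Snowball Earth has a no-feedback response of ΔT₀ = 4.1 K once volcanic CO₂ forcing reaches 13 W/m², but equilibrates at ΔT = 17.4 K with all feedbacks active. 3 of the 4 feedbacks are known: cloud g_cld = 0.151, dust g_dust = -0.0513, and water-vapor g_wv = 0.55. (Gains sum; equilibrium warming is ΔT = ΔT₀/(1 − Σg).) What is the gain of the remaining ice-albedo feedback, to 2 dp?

0.11

Amplification A = ΔT/ΔT₀ = 17.4/4.1 = 4.244.
Total gain g = 1 − 1/A = 1 − 1/4.244 = 0.7644.
Known gains sum to 0.151 − 0.0513 + 0.55 = 0.6497.
g_ice = 0.7644 − 0.6497 = 0.11.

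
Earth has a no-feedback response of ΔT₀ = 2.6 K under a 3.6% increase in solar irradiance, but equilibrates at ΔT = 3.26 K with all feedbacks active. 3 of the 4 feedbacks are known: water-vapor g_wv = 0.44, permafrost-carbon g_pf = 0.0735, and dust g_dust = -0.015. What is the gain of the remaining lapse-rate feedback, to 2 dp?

-0.30

Amplification A = ΔT/ΔT₀ = 3.26/2.6 = 1.254.
Total gain g = 1 − 1/A = 1 − 1/1.254 = 0.2026.
Known gains sum to 0.44 + 0.0735 − 0.015 = 0.4985.
g_lr = 0.2026 − 0.4985 = -0.30.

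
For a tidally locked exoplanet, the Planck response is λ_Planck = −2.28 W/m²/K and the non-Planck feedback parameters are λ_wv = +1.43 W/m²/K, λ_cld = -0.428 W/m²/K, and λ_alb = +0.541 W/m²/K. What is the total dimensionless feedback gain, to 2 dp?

Convert to gains: g_wv = 1.43/2.28 = 0.6272; g_cld = -0.428/2.28 = -0.1877; g_alb = 0.541/2.28 = 0.2373.
Total gain g = 0.6768.

0.68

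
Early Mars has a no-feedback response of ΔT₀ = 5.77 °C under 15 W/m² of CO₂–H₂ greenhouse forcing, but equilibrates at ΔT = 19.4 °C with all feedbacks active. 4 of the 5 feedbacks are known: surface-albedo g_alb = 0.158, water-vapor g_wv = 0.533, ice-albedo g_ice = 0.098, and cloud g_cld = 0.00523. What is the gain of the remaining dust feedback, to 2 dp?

Amplification A = ΔT/ΔT₀ = 19.4/5.77 = 3.362.
Total gain g = 1 − 1/A = 1 − 1/3.362 = 0.7026.
Known gains sum to 0.158 + 0.533 + 0.098 + 0.00523 = 0.79423.
g_dust = 0.7026 − 0.79423 = -0.09.

-0.09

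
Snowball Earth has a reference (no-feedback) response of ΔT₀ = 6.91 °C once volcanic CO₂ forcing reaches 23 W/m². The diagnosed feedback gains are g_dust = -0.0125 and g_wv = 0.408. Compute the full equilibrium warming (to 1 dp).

11.4 °C

Total gain g = -0.0125 + 0.408 = 0.3955.
Amplification A = 1/(1 − 0.3955) = 1.654.
ΔT = 6.91 × 1.654 = 11.4 °C.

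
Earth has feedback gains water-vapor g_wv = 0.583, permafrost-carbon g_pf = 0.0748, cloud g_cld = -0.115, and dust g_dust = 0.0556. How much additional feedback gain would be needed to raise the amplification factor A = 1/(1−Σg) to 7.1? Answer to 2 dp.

Current total gain = 0.5984.
Target gain for A = 7.1: g* = 1 − 1/7.1 = 0.8592.
Additional gain needed = 0.8592 − 0.5984 = 0.26.

0.26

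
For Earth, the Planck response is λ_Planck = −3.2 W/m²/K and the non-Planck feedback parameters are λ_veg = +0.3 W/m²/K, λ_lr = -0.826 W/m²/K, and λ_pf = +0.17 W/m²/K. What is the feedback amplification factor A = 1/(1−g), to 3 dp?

0.900

Convert to gains: g_veg = 0.3/3.2 = 0.09375; g_lr = -0.826/3.2 = -0.2581; g_pf = 0.17/3.2 = 0.05312.
Total gain g = -0.11123.
A = 1/(1 + 0.11123) = 0.900.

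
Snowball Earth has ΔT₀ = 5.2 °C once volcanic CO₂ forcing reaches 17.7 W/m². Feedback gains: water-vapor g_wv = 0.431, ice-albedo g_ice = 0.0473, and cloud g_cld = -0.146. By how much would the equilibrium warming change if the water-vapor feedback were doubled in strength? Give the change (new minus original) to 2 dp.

14.18 °C

Original: g = 0.3323, ΔT = 5.2/(1−0.3323) = 7.7879 °C.
With doubled water-vapor: g' = 0.7633, ΔT' = 5.2/(1−0.7633) = 21.9687 °C.
Change = 21.9687 − 7.7879 = 14.18 °C.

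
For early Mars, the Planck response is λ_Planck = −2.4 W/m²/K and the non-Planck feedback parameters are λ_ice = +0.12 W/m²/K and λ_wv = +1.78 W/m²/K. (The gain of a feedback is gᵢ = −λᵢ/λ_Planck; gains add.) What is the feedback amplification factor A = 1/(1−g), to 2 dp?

Convert to gains: g_ice = 0.12/2.4 = 0.05; g_wv = 1.78/2.4 = 0.7417.
Total gain g = 0.7917.
A = 1/(1 − 0.7917) = 4.80.

4.80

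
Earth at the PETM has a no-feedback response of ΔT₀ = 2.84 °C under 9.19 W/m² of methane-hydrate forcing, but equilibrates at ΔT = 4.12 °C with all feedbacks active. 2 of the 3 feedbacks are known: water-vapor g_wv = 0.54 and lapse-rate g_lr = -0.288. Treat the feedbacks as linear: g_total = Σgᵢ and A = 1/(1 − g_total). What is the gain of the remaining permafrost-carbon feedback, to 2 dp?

0.06

Amplification A = ΔT/ΔT₀ = 4.12/2.84 = 1.451.
Total gain g = 1 − 1/A = 1 − 1/1.451 = 0.3108.
Known gains sum to 0.54 − 0.288 = 0.252.
g_pf = 0.3108 − 0.252 = 0.06.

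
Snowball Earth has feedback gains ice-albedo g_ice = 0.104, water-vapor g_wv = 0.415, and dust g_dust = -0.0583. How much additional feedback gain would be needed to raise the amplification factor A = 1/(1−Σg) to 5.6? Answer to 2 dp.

0.36

Current total gain = 0.4607.
Target gain for A = 5.6: g* = 1 − 1/5.6 = 0.8214.
Additional gain needed = 0.8214 − 0.4607 = 0.36.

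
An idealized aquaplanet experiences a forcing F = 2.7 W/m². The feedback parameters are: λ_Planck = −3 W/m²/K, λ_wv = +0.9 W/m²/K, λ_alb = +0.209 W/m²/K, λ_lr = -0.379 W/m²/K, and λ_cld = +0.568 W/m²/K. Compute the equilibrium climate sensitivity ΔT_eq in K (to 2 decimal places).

1.59 K

Net feedback parameter λ = (−3) + (+0.9) + (+0.209) + (-0.379) + (+0.568) = -1.702 W/m²/K.
ΔT = −F/λ = −2.7/(-1.702) = 1.59 K.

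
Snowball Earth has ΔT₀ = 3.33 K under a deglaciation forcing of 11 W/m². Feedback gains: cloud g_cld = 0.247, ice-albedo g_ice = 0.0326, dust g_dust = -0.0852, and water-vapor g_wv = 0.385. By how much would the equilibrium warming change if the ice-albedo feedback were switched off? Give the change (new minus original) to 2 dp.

Original: g = 0.5794, ΔT = 3.33/(1−0.5794) = 7.9173 K.
Without ice-albedo: g' = 0.5468, ΔT' = 3.33/(1−0.5468) = 7.3477 K.
Change = 7.3477 − 7.9173 = -0.57 K.

-0.57 K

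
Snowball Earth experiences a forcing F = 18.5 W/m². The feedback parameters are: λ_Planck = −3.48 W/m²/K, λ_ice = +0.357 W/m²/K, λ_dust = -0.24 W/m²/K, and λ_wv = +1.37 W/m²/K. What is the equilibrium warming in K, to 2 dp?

Net feedback parameter λ = (−3.48) + (+0.357) + (-0.24) + (+1.37) = -1.993 W/m²/K.
ΔT = −F/λ = −18.5/(-1.993) = 9.28 K.

9.28 K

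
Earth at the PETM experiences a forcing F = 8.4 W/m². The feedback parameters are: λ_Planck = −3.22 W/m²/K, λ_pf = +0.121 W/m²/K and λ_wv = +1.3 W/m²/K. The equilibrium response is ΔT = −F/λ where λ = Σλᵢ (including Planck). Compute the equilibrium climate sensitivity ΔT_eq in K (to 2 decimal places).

4.67 K

Net feedback parameter λ = (−3.22) + (+0.121) + (+1.3) = -1.799 W/m²/K.
ΔT = −F/λ = −8.4/(-1.799) = 4.67 K.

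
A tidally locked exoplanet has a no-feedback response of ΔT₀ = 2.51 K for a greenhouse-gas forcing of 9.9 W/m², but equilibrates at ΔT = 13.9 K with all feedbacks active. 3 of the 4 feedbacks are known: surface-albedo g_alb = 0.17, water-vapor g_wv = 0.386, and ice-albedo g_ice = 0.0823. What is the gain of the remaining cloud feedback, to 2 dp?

Amplification A = ΔT/ΔT₀ = 13.9/2.51 = 5.538.
Total gain g = 1 − 1/A = 1 − 1/5.538 = 0.8194.
Known gains sum to 0.17 + 0.386 + 0.0823 = 0.6383.
g_cld = 0.8194 − 0.6383 = 0.18.

0.18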